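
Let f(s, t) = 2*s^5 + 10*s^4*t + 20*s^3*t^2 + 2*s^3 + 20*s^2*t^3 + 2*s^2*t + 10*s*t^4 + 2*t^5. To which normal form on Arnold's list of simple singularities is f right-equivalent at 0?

D6

The Hessian of f at 0 is [[0, 0], [0, 0]] with rank 0, so corank 2. A Groebner basis of the Jacobian ideal J(f) in C{s,t} is {-s*t/5 + t^4, s*t^2, s^2 + s*t}; counting standard monomials gives mu = 6. Corank 2; j^3 = 2*s^2*(s + t) has shape L^2 M (L != M), so D-series; mu = 6 gives D_6.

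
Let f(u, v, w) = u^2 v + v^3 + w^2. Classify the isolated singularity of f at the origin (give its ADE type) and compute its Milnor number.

The Hessian of f at 0 has rank 1. Corank 2; j^3 = v*(u^2 + v^2) splits into three distinct lines over C (the quadratic factor has nonzero discriminant), so D_4.

Type D_4, Milnor number mu = 4.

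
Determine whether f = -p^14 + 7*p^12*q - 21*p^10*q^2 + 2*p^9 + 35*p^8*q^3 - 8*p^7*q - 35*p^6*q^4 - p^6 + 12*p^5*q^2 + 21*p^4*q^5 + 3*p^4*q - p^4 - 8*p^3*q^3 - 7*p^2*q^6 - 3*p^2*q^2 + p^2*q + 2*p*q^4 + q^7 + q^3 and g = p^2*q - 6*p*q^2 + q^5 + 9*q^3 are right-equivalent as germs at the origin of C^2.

No.

The Hessian of f at 0 has rank 0. Corank 2; j^3 = q*(p^2 + q^2) splits into three distinct lines over C (the quadratic factor has nonzero discriminant), so D_4. The Hessian of g at 0 has rank 0. Corank 2; j^3 = q*(p - 3*q)^2 has shape L^2 M (L != M), so D-series; mu = 6 gives D_6. f is D_4 but g is D_6, hence not right-equivalent.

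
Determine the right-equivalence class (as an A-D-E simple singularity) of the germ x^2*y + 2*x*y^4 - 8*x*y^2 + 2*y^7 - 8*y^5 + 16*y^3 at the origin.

The Hessian of f at 0 is [[0, 0], [0, 0]] with rank 0, so corank 2. A Groebner basis of the Jacobian ideal J(f) in C{x,y} is {-x^2/6 + x*y^3 + 16*x*y/3 - 56*y^2/3, x*y + y^4 - 4*y^2, x^3 - 48*x*y^2 + 128*y^3, x^2*y - 8*x*y^2 + 16*y^3}; counting standard monomials gives mu = 8. Corank 2; j^3 = y*(x - 4*y)^2 has shape L^2 M (L != M), so D-series; mu = 8 gives D_8.

D8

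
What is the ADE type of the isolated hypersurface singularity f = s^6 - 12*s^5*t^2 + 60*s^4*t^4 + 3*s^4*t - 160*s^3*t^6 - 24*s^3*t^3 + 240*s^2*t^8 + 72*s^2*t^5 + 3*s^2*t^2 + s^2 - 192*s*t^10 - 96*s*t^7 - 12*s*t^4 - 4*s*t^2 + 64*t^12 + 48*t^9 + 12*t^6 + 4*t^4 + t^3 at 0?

The Hessian of f at 0 is [[2, 0], [0, 0]] with rank 1, so corank 1. A Groebner basis of the Jacobian ideal J(f) in C{s,t} is {t^2, s}; counting standard monomials gives mu = 2. Corank 1: A-series; mu = 2 gives A_2.

A2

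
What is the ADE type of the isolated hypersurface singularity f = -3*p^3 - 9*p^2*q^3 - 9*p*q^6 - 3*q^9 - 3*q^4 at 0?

E_{6}

The Hessian of f at 0 has rank 0. Corank 2; j^3 = -3*p^3 is a perfect cube, so E-series; the 4-jet and mu = 6 give E_6.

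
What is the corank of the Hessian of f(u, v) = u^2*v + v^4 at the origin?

2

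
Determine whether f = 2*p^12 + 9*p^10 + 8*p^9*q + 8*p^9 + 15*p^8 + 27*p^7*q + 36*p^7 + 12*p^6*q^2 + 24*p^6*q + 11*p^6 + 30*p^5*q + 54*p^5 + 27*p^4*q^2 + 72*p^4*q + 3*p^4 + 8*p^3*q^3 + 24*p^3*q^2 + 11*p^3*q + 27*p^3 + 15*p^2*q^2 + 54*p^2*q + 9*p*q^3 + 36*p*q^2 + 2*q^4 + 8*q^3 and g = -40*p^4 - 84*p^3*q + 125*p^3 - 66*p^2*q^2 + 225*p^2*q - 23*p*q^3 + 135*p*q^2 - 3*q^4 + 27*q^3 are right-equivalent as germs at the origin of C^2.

Yes.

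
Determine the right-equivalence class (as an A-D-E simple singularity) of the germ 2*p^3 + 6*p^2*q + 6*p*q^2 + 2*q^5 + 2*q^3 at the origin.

E_8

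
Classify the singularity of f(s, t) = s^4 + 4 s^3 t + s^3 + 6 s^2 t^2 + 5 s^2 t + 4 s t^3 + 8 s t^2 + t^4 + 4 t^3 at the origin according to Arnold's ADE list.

The Hessian of f at 0 has rank 0. Corank 2; j^3 = (s + t)*(s + 2*t)^2 has shape L^2 M (L != M), so D-series; mu = 5 gives D_5.

D_{5}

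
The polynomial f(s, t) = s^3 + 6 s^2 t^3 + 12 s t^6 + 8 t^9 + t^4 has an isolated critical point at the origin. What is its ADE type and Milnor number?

The Hessian of f at 0 is [[0, 0], [0, 0]] with rank 0, so corank 2. A Groebner basis of the Jacobian ideal J(f) in C{s,t} is {t^3, s^2}; counting standard monomials gives mu = 6. Corank 2; j^3 = s^3 is a perfect cube, so E-series; the 4-jet and mu = 6 give E_6.

Type E_{6}, Milnor number mu = 6.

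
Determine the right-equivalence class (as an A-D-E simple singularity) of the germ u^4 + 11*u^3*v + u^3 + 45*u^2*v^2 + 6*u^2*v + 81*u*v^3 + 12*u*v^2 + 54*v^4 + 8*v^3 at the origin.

The Hessian of f at 0 is [[0, 0], [0, 0]] with rank 0, so corank 2. A Groebner basis of the Jacobian ideal J(f) in C{u,v} is {3*u^2 + 12*u*v + v^4 + v^3 + 12*v^2, u^3 + 30*u^2 + 120*u*v + 18*v^3 + 120*v^2, u^2*v - 9*u^2 - 36*u*v - 7*v^3 - 36*v^2, 2*u^2 + u*v^2 + 8*u*v + 8*v^3/3 + 8*v^2}; counting standard monomials gives mu = 7. Corank 2; j^3 = (u + 2*v)^3 is a perfect cube, so E-series; the 4-jet and mu = 7 give E_7.

E7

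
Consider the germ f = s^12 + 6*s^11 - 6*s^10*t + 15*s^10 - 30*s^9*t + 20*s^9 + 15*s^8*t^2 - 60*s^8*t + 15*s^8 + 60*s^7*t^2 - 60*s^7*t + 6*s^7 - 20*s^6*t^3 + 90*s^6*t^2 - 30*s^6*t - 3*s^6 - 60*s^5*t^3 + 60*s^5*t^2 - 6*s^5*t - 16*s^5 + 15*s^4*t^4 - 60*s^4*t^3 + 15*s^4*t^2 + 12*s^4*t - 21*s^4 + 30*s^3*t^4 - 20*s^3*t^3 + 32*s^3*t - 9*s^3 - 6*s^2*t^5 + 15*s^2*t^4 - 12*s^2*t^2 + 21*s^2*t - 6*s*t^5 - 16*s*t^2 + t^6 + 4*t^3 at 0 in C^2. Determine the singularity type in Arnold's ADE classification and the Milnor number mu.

The Hessian of f at 0 has rank 0. Corank 2; j^3 = -(s - t)*(3*s - 2*t)^2 has shape L^2 M (L != M), so D-series; mu = 7 gives D_7.

Type D_{7}, Milnor number mu = 7.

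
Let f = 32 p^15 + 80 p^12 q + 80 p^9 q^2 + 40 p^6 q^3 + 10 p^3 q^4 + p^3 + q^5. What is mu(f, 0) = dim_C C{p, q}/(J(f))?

The Hessian of f at 0 has rank 0. Corank 2; j^3 = p^3 is a perfect cube, so E-series; the 5-jet and mu = 8 give E_8.

8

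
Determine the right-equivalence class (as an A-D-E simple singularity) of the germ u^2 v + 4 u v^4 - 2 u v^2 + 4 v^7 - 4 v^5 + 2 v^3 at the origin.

D_{4}

The Hessian of f at 0 has rank 0. Corank 2; j^3 = v*(u^2 - 2*u*v + 2*v^2) splits into three distinct lines over C (the quadratic factor has nonzero discriminant), so D_4.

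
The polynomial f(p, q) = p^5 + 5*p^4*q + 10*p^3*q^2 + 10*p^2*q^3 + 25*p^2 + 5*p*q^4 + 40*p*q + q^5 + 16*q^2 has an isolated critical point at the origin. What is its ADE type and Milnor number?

Type A4, Milnor number mu = 4.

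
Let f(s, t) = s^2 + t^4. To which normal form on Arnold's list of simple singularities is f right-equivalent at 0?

A3

The Hessian of f at 0 is [[2, 0], [0, 0]] with rank 1, so corank 1. A Groebner basis of the Jacobian ideal J(f) in C{s,t} is {t^3, s}; counting standard monomials gives mu = 3. Corank 1: A-series; mu = 3 gives A_3.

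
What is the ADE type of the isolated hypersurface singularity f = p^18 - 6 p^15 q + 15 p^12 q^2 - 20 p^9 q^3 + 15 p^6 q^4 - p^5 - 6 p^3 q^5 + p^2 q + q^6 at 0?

D_7

The Hessian of f at 0 has rank 0. Corank 2; j^3 = p^2*q has shape L^2 M (L != M), so D-series; mu = 7 gives D_7.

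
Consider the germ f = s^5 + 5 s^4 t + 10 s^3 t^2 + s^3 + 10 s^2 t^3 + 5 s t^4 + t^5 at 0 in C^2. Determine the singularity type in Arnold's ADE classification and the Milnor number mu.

Type E8, Milnor number mu = 8.

The Hessian of f at 0 has rank 0. Corank 2; j^3 = s^3 is a perfect cube, so E-series; the 5-jet and mu = 8 give E_8.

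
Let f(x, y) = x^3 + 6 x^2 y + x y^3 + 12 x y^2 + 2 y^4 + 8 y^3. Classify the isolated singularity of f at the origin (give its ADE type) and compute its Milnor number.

Type E7, Milnor number mu = 7.

The Hessian of f at 0 has rank 0. Corank 2; j^3 = (x + 2*y)^3 is a perfect cube, so E-series; the 4-jet and mu = 7 give E_7.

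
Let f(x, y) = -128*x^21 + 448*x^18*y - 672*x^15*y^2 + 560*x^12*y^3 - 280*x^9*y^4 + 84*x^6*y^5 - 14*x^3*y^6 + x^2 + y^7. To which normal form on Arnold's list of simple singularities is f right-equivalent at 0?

The Hessian of f at 0 is [[2, 0], [0, 0]] with rank 1, so corank 1. A Groebner basis of the Jacobian ideal J(f) in C{x,y} is {y^6, x}; counting standard monomials gives mu = 6. Corank 1: A-series; mu = 6 gives A_6.

A6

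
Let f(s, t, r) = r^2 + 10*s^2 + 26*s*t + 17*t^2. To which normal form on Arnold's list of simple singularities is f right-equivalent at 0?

A_{1}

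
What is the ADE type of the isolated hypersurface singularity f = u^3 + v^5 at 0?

E_{8}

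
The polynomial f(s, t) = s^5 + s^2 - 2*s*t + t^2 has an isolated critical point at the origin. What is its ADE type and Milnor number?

Type A_{4}, Milnor number mu = 4.

The Hessian of f at 0 has rank 1. Corank 1: A-series; mu = 4 gives A_4.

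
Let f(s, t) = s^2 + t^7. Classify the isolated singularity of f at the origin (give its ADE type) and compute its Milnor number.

The Hessian of f at 0 has rank 1. Corank 1: A-series; mu = 6 gives A_6.

Type A6, Milnor number mu = 6.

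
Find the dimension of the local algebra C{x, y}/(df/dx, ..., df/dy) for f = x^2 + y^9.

The Hessian of f at 0 has rank 1. Corank 1: A-series; mu = 8 gives A_8.

8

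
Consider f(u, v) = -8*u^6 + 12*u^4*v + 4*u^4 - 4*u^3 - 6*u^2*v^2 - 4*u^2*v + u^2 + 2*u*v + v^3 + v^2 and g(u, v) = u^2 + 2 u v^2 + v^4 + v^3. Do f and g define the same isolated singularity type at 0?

The Hessian of f at 0 is [[2, 2], [2, 2]] with rank 1, so corank 1. A Groebner basis of the Jacobian ideal J(f) in C{u,v} is {v^2, u + v}; counting standard monomials gives mu = 2. Corank 1: A-series; mu = 2 gives A_2. The Hessian of g at 0 is [[2, 0], [0, 0]] with rank 1, so corank 1. A Groebner basis of the Jacobian ideal J(g) in C{u,v} is {v^2, u}; counting standard monomials gives mu = 2. Corank 1: A-series; mu = 2 gives A_2. Both have type A_2, hence right-equivalent.

Yes.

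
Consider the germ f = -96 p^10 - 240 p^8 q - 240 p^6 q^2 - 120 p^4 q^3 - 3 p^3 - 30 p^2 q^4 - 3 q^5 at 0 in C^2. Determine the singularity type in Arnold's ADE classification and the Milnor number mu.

The Hessian of f at 0 has rank 0. Corank 2; j^3 = -3*p^3 is a perfect cube, so E-series; the 5-jet and mu = 8 give E_8.

Type E8, Milnor number mu = 8.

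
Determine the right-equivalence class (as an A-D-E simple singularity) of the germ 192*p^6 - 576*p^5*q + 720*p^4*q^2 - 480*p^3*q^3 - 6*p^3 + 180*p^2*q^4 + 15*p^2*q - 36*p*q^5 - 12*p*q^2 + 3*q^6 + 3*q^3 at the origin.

D_7

The Hessian of f at 0 has rank 0. Corank 2; j^3 = -3*(p - q)^2*(2*p - q) has shape L^2 M (L != M), so D-series; mu = 7 gives D_7.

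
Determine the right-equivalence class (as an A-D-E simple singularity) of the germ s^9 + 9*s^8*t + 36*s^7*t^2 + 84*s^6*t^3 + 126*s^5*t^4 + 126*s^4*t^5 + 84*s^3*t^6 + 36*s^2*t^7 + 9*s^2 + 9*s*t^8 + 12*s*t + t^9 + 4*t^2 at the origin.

A_{8}

The Hessian of f at 0 has rank 1. Corank 1: A-series; mu = 8 gives A_8.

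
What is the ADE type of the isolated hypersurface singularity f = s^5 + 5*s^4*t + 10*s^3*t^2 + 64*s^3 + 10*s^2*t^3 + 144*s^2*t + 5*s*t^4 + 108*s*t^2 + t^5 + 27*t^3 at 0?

The Hessian of f at 0 has rank 0. Corank 2; j^3 = (4*s + 3*t)^3 is a perfect cube, so E-series; the 5-jet and mu = 8 give E_8.

E8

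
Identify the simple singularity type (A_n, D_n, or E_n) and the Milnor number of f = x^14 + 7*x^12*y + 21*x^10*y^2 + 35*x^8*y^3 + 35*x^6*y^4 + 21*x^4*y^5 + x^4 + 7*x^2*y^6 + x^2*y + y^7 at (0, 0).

The Hessian of f at 0 is [[0, 0], [0, 0]] with rank 0, so corank 2. A Groebner basis of the Jacobian ideal J(f) in C{x,y} is {x^2/7 + y^6, x^3, x*y}; counting standard monomials gives mu = 8. Corank 2; j^3 = x^2*y has shape L^2 M (L != M), so D-series; mu = 8 gives D_8.

Type D_8, Milnor number mu = 8.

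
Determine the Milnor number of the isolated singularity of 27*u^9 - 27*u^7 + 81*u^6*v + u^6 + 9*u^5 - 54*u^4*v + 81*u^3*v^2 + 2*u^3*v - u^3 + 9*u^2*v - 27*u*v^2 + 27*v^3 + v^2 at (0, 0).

2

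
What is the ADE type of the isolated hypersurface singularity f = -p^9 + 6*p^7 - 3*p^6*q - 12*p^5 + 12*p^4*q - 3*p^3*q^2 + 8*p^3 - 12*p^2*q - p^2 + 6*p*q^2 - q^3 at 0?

The Hessian of f at 0 is [[-2, 0], [0, 0]] with rank 1, so corank 1. A Groebner basis of the Jacobian ideal J(f) in C{p,q} is {q^2, p}; counting standard monomials gives mu = 2. Corank 1: A-series; mu = 2 gives A_2.

A_{2}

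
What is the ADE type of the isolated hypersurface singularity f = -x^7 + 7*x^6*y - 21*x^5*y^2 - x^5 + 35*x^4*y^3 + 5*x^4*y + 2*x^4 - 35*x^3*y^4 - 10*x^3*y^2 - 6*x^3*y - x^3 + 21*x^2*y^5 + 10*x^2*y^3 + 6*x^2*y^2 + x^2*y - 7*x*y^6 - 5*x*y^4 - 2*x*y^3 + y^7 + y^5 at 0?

D8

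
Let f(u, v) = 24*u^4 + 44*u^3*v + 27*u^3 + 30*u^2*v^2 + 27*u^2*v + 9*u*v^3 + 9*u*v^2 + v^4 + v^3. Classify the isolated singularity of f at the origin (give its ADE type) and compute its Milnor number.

The Hessian of f at 0 has rank 0. Corank 2; j^3 = (3*u + v)^3 is a perfect cube, so E-series; the 4-jet and mu = 7 give E_7.

Type E_7, Milnor number mu = 7.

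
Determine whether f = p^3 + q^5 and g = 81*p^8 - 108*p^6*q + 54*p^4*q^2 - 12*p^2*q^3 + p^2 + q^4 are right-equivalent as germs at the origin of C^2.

No.

The Hessian of f at 0 has rank 0. Corank 2; j^3 = p^3 is a perfect cube, so E-series; the 5-jet and mu = 8 give E_8. The Hessian of g at 0 has rank 1. Corank 1: A-series; mu = 3 gives A_3. f is E_8 but g is A_3, hence not right-equivalent.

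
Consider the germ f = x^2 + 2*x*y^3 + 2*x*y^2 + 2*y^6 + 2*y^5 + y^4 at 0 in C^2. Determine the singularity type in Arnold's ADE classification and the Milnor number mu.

Type A_5, Milnor number mu = 5.

The Hessian of f at 0 is [[2, 0], [0, 0]] with rank 1, so corank 1. A Groebner basis of the Jacobian ideal J(f) in C{x,y} is {x*y^2 - x*y + x + y^2, x + y^3 + y^2, x^2 + x*y - x - y^2}; counting standard monomials gives mu = 5. Corank 1: A-series; mu = 5 gives A_5.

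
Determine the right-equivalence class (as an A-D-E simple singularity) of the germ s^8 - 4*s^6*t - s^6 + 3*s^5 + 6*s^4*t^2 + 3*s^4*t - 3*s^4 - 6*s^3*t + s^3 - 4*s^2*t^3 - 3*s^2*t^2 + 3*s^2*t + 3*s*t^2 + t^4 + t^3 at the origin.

E6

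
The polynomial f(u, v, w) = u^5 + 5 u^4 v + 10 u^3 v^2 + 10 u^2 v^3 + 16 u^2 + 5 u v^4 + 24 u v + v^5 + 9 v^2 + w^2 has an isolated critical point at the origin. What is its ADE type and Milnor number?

Type A_{4}, Milnor number mu = 4.

The Hessian of f at 0 has rank 2. Corank 1: A-series; mu = 4 gives A_4.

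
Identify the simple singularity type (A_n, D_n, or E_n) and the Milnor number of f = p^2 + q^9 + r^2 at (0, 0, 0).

The Hessian of f at 0 has rank 2. Corank 1: A-series; mu = 8 gives A_8.

Type A_{8}, Milnor number mu = 8.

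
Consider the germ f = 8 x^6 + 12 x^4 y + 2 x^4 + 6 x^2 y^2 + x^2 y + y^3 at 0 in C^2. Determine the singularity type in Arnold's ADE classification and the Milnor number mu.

Type D_{4}, Milnor number mu = 4.

The Hessian of f at 0 has rank 0. Corank 2; j^3 = y*(x^2 + y^2) splits into three distinct lines over C (the quadratic factor has nonzero discriminant), so D_4.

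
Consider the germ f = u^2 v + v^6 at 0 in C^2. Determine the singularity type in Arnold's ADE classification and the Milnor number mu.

Type D_7, Milnor number mu = 7.

The Hessian of f at 0 has rank 0. Corank 2; j^3 = u^2*v has shape L^2 M (L != M), so D-series; mu = 7 gives D_7.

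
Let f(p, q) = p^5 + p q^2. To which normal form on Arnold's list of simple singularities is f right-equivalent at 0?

D6

The Hessian of f at 0 has rank 0. Corank 2; j^3 = p*q^2 has shape L^2 M (L != M), so D-series; mu = 6 gives D_6.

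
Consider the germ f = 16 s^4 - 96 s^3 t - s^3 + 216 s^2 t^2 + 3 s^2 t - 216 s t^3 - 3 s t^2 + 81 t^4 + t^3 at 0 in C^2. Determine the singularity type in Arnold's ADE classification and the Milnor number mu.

Type E_6, Milnor number mu = 6.

The Hessian of f at 0 is [[0, 0], [0, 0]] with rank 0, so corank 2. A Groebner basis of the Jacobian ideal J(f) in C{s,t} is {t^4, s*t^2 - 7*t^3/6, s^2 - 2*s*t + t^2}; counting standard monomials gives mu = 6. Corank 2; j^3 = -(s - t)^3 is a perfect cube, so E-series; the 4-jet and mu = 6 give E_6.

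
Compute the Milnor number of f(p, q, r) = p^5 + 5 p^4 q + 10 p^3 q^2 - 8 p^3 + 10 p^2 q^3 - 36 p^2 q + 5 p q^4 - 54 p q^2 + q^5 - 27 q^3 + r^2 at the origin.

8

The Hessian of f at 0 has rank 1. Corank 2; j^3 = -(2*p + 3*q)^3 is a perfect cube, so E-series; the 5-jet and mu = 8 give E_8.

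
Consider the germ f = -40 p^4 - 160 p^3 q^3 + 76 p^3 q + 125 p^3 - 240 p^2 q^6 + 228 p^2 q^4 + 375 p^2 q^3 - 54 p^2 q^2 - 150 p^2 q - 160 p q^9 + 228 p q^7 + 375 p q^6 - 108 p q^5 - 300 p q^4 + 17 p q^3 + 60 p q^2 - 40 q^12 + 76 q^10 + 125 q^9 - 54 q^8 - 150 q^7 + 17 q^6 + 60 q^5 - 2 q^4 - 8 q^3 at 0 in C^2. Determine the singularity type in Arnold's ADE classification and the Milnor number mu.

Type E7, Milnor number mu = 7.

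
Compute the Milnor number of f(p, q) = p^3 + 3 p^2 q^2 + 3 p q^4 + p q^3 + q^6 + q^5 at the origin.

The Hessian of f at 0 is [[0, 0], [0, 0]] with rank 0, so corank 2. A Groebner basis of the Jacobian ideal J(f) in C{p,q} is {-p^2 + q^4 - q^3/3, p^3, p^2*q + p^2/3 + q^3/9, p^2 + p*q^2 + q^3/3}; counting standard monomials gives mu = 7. Corank 2; j^3 = p^3 is a perfect cube, so E-series; the 4-jet and mu = 7 give E_7.

7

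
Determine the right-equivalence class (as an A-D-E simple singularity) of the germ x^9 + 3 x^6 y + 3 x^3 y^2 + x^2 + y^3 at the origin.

A_2

The Hessian of f at 0 has rank 1. Corank 1: A-series; mu = 2 gives A_2.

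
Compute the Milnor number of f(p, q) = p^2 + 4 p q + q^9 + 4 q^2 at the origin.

8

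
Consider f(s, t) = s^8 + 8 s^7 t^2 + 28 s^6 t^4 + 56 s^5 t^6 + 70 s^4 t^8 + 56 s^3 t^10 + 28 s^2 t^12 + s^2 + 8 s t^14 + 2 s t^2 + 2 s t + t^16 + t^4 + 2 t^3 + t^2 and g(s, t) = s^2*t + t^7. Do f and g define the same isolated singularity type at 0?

No.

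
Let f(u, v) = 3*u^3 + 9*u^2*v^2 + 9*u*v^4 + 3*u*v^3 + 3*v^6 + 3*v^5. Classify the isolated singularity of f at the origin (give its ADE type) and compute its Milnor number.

Type E_{7}, Milnor number mu = 7.

The Hessian of f at 0 has rank 0. Corank 2; j^3 = 3*u^3 is a perfect cube, so E-series; the 4-jet and mu = 7 give E_7.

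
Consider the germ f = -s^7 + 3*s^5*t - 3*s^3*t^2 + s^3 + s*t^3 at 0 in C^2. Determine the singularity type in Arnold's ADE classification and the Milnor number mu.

Type E_7, Milnor number mu = 7.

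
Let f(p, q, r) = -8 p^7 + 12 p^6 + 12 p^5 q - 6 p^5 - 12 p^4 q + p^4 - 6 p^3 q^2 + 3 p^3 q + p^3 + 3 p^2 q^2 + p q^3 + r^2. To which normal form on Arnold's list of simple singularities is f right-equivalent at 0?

The Hessian of f at 0 is [[0, 0, 0], [0, 0, 0], [0, 0, 2]] with rank 1, so corank 2. A Groebner basis of the Jacobian ideal J(f) in C{p,q,r} is {3*p^2 + q^4 + q^3, p^3, p^2*q - p^2 - q^3/3, 2*p^2 + p*q^2 + 2*q^3/3, r}; counting standard monomials gives mu = 7. Corank 2; j^3 = p^3 is a perfect cube, so E-series; the 4-jet and mu = 7 give E_7.

E_{7}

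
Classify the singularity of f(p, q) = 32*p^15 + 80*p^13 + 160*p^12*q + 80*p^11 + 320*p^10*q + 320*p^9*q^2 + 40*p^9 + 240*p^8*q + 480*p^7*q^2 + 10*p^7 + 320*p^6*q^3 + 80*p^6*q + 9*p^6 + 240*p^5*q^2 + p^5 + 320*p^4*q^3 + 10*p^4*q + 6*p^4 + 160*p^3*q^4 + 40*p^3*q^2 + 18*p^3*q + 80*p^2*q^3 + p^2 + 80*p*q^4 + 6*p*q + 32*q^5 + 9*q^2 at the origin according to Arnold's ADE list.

The Hessian of f at 0 is [[2, 6], [6, 18]] with rank 1, so corank 1. A Groebner basis of the Jacobian ideal J(f) in C{p,q} is {-p/81 + q^3 - q/27, p^2 - 9*q^2, p*q + 3*q^2}; counting standard monomials gives mu = 4. Corank 1: A-series; mu = 4 gives A_4.

A_4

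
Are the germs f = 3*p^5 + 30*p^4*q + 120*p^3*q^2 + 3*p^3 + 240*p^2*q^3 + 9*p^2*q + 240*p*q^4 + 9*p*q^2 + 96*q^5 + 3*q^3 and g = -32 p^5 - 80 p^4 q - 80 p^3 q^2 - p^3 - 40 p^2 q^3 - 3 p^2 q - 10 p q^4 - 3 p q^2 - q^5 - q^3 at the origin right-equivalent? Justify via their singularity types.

Yes.

The Hessian of f at 0 has rank 0. Corank 2; j^3 = 3*(p + q)^3 is a perfect cube, so E-series; the 5-jet and mu = 8 give E_8. The Hessian of g at 0 has rank 0. Corank 2; j^3 = -(p + q)^3 is a perfect cube, so E-series; the 5-jet and mu = 8 give E_8. Both have type E_8, hence right-equivalent.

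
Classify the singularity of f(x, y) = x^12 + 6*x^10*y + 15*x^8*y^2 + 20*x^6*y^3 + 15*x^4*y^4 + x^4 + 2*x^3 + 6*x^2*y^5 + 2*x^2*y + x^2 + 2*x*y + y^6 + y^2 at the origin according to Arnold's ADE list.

A_{5}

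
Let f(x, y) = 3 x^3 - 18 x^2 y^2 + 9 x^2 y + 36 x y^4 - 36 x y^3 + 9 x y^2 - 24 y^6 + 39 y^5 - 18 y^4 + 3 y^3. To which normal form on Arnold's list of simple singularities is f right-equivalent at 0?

The Hessian of f at 0 has rank 0. Corank 2; j^3 = 3*(x + y)^3 is a perfect cube, so E-series; the 5-jet and mu = 8 give E_8.

E_8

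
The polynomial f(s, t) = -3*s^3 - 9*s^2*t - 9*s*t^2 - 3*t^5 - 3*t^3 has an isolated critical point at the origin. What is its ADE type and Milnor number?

Type E_{8}, Milnor number mu = 8.

The Hessian of f at 0 is [[0, 0], [0, 0]] with rank 0, so corank 2. A Groebner basis of the Jacobian ideal J(f) in C{s,t} is {t^4, s^2 + 2*s*t + t^2}; counting standard monomials gives mu = 8. Corank 2; j^3 = -3*(s + t)^3 is a perfect cube, so E-series; the 5-jet and mu = 8 give E_8.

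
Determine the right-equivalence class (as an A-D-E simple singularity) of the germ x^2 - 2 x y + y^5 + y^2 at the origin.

A_{4}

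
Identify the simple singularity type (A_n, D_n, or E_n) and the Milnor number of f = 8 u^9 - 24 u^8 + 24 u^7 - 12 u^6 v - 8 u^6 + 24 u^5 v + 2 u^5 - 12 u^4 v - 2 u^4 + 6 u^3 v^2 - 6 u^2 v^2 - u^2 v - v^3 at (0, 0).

Type D_4, Milnor number mu = 4.

The Hessian of f at 0 has rank 0. Corank 2; j^3 = -v*(u^2 + v^2) splits into three distinct lines over C (the quadratic factor has nonzero discriminant), so D_4.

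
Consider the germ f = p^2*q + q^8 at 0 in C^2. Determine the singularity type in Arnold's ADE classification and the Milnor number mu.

The Hessian of f at 0 is [[0, 0], [0, 0]] with rank 0, so corank 2. A Groebner basis of the Jacobian ideal J(f) in C{p,q} is {p^2/8 + q^7, p^3, p*q}; counting standard monomials gives mu = 9. Corank 2; j^3 = p^2*q has shape L^2 M (L != M), so D-series; mu = 9 gives D_9.

Type D_9, Milnor number mu = 9.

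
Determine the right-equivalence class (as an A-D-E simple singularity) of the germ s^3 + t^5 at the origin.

E_{8}

The Hessian of f at 0 has rank 0. Corank 2; j^3 = s^3 is a perfect cube, so E-series; the 5-jet and mu = 8 give E_8.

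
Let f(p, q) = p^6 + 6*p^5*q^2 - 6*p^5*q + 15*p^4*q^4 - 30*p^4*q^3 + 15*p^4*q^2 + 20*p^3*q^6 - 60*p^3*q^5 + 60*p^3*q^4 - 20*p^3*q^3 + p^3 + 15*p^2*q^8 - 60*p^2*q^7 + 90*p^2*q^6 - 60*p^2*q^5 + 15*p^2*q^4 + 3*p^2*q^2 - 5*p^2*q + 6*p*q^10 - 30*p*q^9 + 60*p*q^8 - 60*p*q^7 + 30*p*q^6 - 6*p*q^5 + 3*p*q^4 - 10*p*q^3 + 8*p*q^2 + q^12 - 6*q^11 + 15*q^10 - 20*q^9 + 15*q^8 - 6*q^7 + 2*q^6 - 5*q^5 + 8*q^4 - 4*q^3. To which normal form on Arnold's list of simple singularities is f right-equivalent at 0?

The Hessian of f at 0 is [[0, 0], [0, 0]] with rank 0, so corank 2. A Groebner basis of the Jacobian ideal J(f) in C{p,q} is {-p^2 + 3*p*q + q^4 - q^3 - 2*q^2, p^3 + 12*p^2 - 37*p*q + 3*q^3 + 26*q^2, p^2*q + 4*p^2 - 73*p*q/6 - q^3/6 + 25*q^2/3, p^2 + p*q^2 - 3*p*q - q^3 + 2*q^2}; counting standard monomials gives mu = 7. Corank 2; j^3 = (p - 2*q)^2*(p - q) has shape L^2 M (L != M), so D-series; mu = 7 gives D_7.

D_7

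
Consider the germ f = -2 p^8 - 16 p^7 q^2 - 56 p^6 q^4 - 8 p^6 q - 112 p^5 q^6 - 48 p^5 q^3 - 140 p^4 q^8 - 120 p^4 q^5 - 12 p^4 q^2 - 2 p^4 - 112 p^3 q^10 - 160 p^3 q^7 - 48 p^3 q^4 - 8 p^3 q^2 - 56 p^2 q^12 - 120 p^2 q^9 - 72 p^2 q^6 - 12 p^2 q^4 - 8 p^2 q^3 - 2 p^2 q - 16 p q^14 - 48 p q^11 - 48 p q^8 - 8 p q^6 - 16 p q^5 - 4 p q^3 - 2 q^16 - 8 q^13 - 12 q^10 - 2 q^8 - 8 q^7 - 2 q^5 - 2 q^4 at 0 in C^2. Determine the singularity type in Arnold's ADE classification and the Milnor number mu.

The Hessian of f at 0 is [[0, 0], [0, 0]] with rank 0, so corank 2. A Groebner basis of the Jacobian ideal J(f) in C{p,q} is {p*q^2, p*q + q^3, p^2 - 4*p*q}; counting standard monomials gives mu = 5. Corank 2; j^3 = -2*p^2*q has shape L^2 M (L != M), so D-series; mu = 5 gives D_5.

Type D_{5}, Milnor number mu = 5.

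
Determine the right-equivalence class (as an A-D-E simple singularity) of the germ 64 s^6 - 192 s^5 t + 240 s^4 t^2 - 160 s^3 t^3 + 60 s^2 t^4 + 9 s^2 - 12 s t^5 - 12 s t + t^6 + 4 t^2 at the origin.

A5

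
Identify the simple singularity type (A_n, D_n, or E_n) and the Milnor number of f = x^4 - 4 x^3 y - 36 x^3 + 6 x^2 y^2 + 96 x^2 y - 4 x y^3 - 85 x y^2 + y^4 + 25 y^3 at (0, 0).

The Hessian of f at 0 is [[0, 0], [0, 0]] with rank 0, so corank 2. A Groebner basis of the Jacobian ideal J(f) in C{x,y} is {x*y^2 + 270*x*y - 225*y^2, 324*x*y + y^3 - 270*y^2, x^2 - 11*x*y/6 + 5*y^2/6}; counting standard monomials gives mu = 5. Corank 2; j^3 = -(x - y)*(6*x - 5*y)^2 has shape L^2 M (L != M), so D-series; mu = 5 gives D_5.

Type D_5, Milnor number mu = 5.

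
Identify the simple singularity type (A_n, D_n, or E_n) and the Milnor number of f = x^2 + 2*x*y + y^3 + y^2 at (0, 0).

Type A_2, Milnor number mu = 2.

The Hessian of f at 0 is [[2, 2], [2, 2]] with rank 1, so corank 1. A Groebner basis of the Jacobian ideal J(f) in C{x,y} is {y^2, x + y}; counting standard monomials gives mu = 2. Corank 1: A-series; mu = 2 gives A_2.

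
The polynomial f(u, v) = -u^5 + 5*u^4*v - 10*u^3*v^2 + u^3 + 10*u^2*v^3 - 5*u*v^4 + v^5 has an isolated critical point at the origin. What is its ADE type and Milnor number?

Type E8, Milnor number mu = 8.

The Hessian of f at 0 has rank 0. Corank 2; j^3 = u^3 is a perfect cube, so E-series; the 5-jet and mu = 8 give E_8.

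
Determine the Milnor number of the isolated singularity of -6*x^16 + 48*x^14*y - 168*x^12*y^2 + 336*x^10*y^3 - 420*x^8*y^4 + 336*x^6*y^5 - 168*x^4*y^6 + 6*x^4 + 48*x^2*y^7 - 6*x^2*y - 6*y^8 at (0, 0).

The Hessian of f at 0 is [[0, 0], [0, 0]] with rank 0, so corank 2. A Groebner basis of the Jacobian ideal J(f) in C{x,y} is {x^2/8 + y^7, x^3, x*y}; counting standard monomials gives mu = 9. Corank 2; j^3 = -6*x^2*y has shape L^2 M (L != M), so D-series; mu = 9 gives D_9.

9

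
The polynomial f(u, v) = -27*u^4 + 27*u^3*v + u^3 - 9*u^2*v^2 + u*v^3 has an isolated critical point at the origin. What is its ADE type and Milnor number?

The Hessian of f at 0 has rank 0. Corank 2; j^3 = u^3 is a perfect cube, so E-series; the 4-jet and mu = 7 give E_7.

Type E_7, Milnor number mu = 7.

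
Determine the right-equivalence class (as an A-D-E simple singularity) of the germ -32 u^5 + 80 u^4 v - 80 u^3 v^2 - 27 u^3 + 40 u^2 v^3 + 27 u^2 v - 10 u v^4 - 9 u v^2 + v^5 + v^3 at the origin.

The Hessian of f at 0 has rank 0. Corank 2; j^3 = -(3*u - v)^3 is a perfect cube, so E-series; the 5-jet and mu = 8 give E_8.

E8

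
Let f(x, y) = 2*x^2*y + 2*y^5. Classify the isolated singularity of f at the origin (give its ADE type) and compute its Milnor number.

The Hessian of f at 0 is [[0, 0], [0, 0]] with rank 0, so corank 2. A Groebner basis of the Jacobian ideal J(f) in C{x,y} is {x^2/5 + y^4, x^3, x*y}; counting standard monomials gives mu = 6. Corank 2; j^3 = 2*x^2*y has shape L^2 M (L != M), so D-series; mu = 6 gives D_6.

Type D_{6}, Milnor number mu = 6.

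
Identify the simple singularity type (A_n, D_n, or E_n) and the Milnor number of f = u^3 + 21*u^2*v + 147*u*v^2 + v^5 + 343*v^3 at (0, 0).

Type E_{8}, Milnor number mu = 8.

The Hessian of f at 0 has rank 0. Corank 2; j^3 = (u + 7*v)^3 is a perfect cube, so E-series; the 5-jet and mu = 8 give E_8.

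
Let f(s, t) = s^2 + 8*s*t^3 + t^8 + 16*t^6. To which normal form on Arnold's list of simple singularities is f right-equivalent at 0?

The Hessian of f at 0 is [[2, 0], [0, 0]] with rank 1, so corank 1. A Groebner basis of the Jacobian ideal J(f) in C{s,t} is {s^3, s^2*t, s/4 + t^3}; counting standard monomials gives mu = 7. Corank 1: A-series; mu = 7 gives A_7.

A_7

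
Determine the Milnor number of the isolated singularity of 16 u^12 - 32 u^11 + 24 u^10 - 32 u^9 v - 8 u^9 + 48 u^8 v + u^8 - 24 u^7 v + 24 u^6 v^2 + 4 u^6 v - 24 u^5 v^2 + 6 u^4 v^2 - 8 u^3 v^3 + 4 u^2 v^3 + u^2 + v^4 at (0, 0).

The Hessian of f at 0 has rank 1. Corank 1: A-series; mu = 3 gives A_3.

3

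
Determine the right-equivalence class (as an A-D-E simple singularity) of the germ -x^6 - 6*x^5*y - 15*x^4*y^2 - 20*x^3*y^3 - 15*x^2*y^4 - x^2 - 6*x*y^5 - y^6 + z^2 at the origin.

The Hessian of f at 0 is [[-2, 0, 0], [0, 0, 0], [0, 0, 2]] with rank 2, so corank 1. A Groebner basis of the Jacobian ideal J(f) in C{x,y,z} is {y^5, x, z}; counting standard monomials gives mu = 5. Corank 1: A-series; mu = 5 gives A_5.

A_5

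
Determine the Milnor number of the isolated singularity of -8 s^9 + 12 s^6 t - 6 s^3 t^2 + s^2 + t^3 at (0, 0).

2

The Hessian of f at 0 is [[2, 0], [0, 0]] with rank 1, so corank 1. A Groebner basis of the Jacobian ideal J(f) in C{s,t} is {t^2, s}; counting standard monomials gives mu = 2. Corank 1: A-series; mu = 2 gives A_2.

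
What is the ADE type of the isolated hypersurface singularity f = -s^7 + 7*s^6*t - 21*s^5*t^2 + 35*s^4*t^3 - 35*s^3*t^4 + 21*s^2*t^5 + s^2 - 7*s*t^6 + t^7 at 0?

The Hessian of f at 0 is [[2, 0], [0, 0]] with rank 1, so corank 1. A Groebner basis of the Jacobian ideal J(f) in C{s,t} is {t^6, s}; counting standard monomials gives mu = 6. Corank 1: A-series; mu = 6 gives A_6.

A6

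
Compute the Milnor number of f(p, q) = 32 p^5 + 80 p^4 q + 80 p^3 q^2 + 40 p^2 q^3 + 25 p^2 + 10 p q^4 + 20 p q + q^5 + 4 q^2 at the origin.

The Hessian of f at 0 is [[50, 20], [20, 8]] with rank 1, so corank 1. A Groebner basis of the Jacobian ideal J(f) in C{p,q} is {q^4, p + 2*q/5}; counting standard monomials gives mu = 4. Corank 1: A-series; mu = 4 gives A_4.

4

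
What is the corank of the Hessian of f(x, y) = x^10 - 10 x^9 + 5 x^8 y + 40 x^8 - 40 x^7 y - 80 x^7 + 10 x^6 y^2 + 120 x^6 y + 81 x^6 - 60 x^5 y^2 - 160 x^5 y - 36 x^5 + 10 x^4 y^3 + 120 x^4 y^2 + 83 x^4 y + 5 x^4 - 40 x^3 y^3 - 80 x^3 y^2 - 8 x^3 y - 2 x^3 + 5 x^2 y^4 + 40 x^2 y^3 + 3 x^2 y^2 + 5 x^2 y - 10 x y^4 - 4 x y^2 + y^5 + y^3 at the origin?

2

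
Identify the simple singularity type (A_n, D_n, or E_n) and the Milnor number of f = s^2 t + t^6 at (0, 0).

The Hessian of f at 0 has rank 0. Corank 2; j^3 = s^2*t has shape L^2 M (L != M), so D-series; mu = 7 gives D_7.

Type D_7, Milnor number mu = 7.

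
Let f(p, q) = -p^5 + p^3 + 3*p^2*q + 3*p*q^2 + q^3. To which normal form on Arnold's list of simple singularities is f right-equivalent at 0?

E_8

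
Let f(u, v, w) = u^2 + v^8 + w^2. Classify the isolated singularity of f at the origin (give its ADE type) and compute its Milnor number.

The Hessian of f at 0 has rank 2. Corank 1: A-series; mu = 7 gives A_7.

Type A7, Milnor number mu = 7.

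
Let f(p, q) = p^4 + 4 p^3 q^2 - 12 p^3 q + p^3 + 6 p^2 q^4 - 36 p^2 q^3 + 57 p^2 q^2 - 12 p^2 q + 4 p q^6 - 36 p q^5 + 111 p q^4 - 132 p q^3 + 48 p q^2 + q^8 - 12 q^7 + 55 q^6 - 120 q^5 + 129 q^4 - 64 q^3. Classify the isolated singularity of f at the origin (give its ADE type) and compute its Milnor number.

Type E_{6}, Milnor number mu = 6.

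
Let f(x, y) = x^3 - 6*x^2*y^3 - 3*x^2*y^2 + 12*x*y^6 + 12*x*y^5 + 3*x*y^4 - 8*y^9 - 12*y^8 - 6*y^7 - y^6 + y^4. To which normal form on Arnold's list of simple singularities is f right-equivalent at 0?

The Hessian of f at 0 has rank 0. Corank 2; j^3 = x^3 is a perfect cube, so E-series; the 4-jet and mu = 6 give E_6.

E_6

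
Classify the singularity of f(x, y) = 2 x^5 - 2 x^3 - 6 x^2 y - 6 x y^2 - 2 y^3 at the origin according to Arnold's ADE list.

E_8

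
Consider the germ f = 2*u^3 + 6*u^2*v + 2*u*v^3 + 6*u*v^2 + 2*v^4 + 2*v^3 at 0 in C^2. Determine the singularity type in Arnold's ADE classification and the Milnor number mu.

Type E_7, Milnor number mu = 7.

The Hessian of f at 0 is [[0, 0], [0, 0]] with rank 0, so corank 2. A Groebner basis of the Jacobian ideal J(f) in C{u,v} is {u^3 + 3*u^2*v + 6*u^2 + 12*u*v + 6*v^2, -3*u^2 + u*v^2 - 6*u*v - 3*v^2, 3*u^2 + 6*u*v + v^3 + 3*v^2}; counting standard monomials gives mu = 7. Corank 2; j^3 = 2*(u + v)^3 is a perfect cube, so E-series; the 4-jet and mu = 7 give E_7.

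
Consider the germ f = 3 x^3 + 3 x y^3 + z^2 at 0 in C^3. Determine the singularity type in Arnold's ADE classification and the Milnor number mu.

The Hessian of f at 0 has rank 1. Corank 2; j^3 = 3*x^3 is a perfect cube, so E-series; the 4-jet and mu = 7 give E_7.

Type E_7, Milnor number mu = 7.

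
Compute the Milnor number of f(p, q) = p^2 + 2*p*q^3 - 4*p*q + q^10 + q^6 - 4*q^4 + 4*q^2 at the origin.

The Hessian of f at 0 has rank 1. Corank 1: A-series; mu = 9 gives A_9.

9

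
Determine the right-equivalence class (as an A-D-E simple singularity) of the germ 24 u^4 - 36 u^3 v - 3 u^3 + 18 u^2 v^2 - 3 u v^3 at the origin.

E_7

The Hessian of f at 0 has rank 0. Corank 2; j^3 = -3*u^3 is a perfect cube, so E-series; the 4-jet and mu = 7 give E_7.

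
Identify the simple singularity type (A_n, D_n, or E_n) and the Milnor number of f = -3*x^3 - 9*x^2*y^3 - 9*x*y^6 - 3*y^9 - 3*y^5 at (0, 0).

Type E_{8}, Milnor number mu = 8.

The Hessian of f at 0 has rank 0. Corank 2; j^3 = -3*x^3 is a perfect cube, so E-series; the 5-jet and mu = 8 give E_8.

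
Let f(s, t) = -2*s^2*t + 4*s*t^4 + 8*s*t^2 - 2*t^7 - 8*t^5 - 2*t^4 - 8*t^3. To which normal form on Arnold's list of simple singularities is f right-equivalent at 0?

The Hessian of f at 0 has rank 0. Corank 2; j^3 = -2*t*(s - 2*t)^2 has shape L^2 M (L != M), so D-series; mu = 5 gives D_5.

D5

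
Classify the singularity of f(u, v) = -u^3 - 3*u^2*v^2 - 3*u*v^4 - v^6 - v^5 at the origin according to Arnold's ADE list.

E_8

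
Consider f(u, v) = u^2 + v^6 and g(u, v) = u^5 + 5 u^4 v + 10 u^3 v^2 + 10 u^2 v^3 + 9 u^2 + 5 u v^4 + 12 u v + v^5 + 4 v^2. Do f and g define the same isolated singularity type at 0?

No.

The Hessian of f at 0 is [[2, 0], [0, 0]] with rank 1, so corank 1. A Groebner basis of the Jacobian ideal J(f) in C{u,v} is {v^5, u}; counting standard monomials gives mu = 5. Corank 1: A-series; mu = 5 gives A_5. The Hessian of g at 0 is [[18, 12], [12, 8]] with rank 1, so corank 1. A Groebner basis of the Jacobian ideal J(g) in C{u,v} is {v^4, u + 2*v/3}; counting standard monomials gives mu = 4. Corank 1: A-series; mu = 4 gives A_4. f is A_5 but g is A_4, hence not right-equivalent.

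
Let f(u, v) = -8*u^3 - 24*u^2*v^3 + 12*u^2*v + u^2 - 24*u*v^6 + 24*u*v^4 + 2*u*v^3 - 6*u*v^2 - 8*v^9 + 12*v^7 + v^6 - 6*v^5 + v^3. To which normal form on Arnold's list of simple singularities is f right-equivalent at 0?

The Hessian of f at 0 has rank 1. Corank 1: A-series; mu = 2 gives A_2.

A_2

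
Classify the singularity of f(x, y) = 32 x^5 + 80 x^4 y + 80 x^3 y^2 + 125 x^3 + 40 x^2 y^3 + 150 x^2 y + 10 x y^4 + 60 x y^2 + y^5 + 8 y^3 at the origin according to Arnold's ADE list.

The Hessian of f at 0 has rank 0. Corank 2; j^3 = (5*x + 2*y)^3 is a perfect cube, so E-series; the 5-jet and mu = 8 give E_8.

E_{8}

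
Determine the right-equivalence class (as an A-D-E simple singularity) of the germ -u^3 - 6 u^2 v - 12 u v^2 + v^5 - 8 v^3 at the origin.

E8

The Hessian of f at 0 has rank 0. Corank 2; j^3 = -(u + 2*v)^3 is a perfect cube, so E-series; the 5-jet and mu = 8 give E_8.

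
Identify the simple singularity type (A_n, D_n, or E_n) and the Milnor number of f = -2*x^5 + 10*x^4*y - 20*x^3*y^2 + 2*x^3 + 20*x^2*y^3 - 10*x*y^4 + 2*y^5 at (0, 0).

Type E_{8}, Milnor number mu = 8.

The Hessian of f at 0 has rank 0. Corank 2; j^3 = 2*x^3 is a perfect cube, so E-series; the 5-jet and mu = 8 give E_8.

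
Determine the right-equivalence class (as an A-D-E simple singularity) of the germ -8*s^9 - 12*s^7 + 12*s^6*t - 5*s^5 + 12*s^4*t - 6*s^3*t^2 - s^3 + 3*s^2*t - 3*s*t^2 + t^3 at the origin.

E_8

The Hessian of f at 0 has rank 0. Corank 2; j^3 = -(s - t)^3 is a perfect cube, so E-series; the 5-jet and mu = 8 give E_8.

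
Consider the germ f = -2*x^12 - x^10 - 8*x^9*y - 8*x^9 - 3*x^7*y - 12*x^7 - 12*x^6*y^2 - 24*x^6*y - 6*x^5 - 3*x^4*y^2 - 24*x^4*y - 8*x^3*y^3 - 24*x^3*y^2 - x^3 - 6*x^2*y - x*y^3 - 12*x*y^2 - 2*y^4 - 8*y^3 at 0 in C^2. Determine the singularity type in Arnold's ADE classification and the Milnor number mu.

Type E_7, Milnor number mu = 7.

The Hessian of f at 0 is [[0, 0], [0, 0]] with rank 0, so corank 2. A Groebner basis of the Jacobian ideal J(f) in C{x,y} is {x^3 + 6*x^2*y + 48*x^2 + 192*x*y + 192*y^2, -6*x^2 + x*y^2 - 24*x*y - 24*y^2, 3*x^2 + 12*x*y + y^3 + 12*y^2}; counting standard monomials gives mu = 7. Corank 2; j^3 = -(x + 2*y)^3 is a perfect cube, so E-series; the 4-jet and mu = 7 give E_7.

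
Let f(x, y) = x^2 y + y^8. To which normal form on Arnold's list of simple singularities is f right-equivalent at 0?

D_9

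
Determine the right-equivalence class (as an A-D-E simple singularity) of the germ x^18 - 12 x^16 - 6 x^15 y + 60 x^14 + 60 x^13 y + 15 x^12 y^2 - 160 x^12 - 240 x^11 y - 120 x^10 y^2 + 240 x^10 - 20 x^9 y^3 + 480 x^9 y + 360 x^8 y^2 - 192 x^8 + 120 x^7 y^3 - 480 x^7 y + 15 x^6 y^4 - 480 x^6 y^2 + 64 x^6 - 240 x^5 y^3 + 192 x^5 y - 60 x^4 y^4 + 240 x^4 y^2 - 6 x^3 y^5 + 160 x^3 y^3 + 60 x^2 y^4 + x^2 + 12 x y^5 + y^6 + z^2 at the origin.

A5

The Hessian of f at 0 has rank 2. Corank 1: A-series; mu = 5 gives A_5.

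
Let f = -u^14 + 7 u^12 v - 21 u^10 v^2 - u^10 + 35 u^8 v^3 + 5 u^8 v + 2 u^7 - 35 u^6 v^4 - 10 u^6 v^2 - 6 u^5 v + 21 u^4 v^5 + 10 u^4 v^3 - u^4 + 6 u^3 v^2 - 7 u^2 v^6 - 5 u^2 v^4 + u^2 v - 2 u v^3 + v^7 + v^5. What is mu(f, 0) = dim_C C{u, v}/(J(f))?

8

The Hessian of f at 0 has rank 0. Corank 2; j^3 = u^2*v has shape L^2 M (L != M), so D-series; mu = 8 gives D_8.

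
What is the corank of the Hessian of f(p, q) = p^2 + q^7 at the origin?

The Hessian at 0 is [[2, 0], [0, 0]] of rank 1; hence corank 1.

1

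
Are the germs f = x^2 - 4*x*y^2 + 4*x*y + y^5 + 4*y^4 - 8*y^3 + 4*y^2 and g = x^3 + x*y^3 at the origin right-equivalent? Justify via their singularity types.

No.

The Hessian of f at 0 is [[2, 4], [4, 8]] with rank 1, so corank 1. A Groebner basis of the Jacobian ideal J(f) in C{x,y} is {x^2 + 4*x*y + 2*x + 4*y, -x/2 + y^2 - y}; counting standard monomials gives mu = 4. Corank 1: A-series; mu = 4 gives A_4. The Hessian of g at 0 is [[0, 0], [0, 0]] with rank 0, so corank 2. A Groebner basis of the Jacobian ideal J(g) in C{x,y} is {x^3, x*y^2, 3*x^2 + y^3}; counting standard monomials gives mu = 7. Corank 2; j^3 = x^3 is a perfect cube, so E-series; the 4-jet and mu = 7 give E_7. f is A_4 but g is E_7, hence not right-equivalent.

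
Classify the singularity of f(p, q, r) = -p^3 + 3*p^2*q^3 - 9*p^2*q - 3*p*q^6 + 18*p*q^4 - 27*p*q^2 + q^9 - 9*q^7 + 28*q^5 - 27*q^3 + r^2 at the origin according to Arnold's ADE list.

The Hessian of f at 0 has rank 1. Corank 2; j^3 = -(p + 3*q)^3 is a perfect cube, so E-series; the 5-jet and mu = 8 give E_8.

E_{8}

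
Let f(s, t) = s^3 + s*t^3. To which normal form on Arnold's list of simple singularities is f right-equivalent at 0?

E_{7}

The Hessian of f at 0 is [[0, 0], [0, 0]] with rank 0, so corank 2. A Groebner basis of the Jacobian ideal J(f) in C{s,t} is {s^3, s*t^2, 3*s^2 + t^3}; counting standard monomials gives mu = 7. Corank 2; j^3 = s^3 is a perfect cube, so E-series; the 4-jet and mu = 7 give E_7.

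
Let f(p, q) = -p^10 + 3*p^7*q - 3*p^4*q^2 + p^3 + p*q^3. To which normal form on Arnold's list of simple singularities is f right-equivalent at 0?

E7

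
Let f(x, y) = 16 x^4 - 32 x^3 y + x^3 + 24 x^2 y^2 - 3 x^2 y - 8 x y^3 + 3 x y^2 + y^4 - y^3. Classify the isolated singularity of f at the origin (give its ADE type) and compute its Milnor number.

The Hessian of f at 0 is [[0, 0], [0, 0]] with rank 0, so corank 2. A Groebner basis of the Jacobian ideal J(f) in C{x,y} is {y^4, x*y^2 - 5*y^3/6, x^2 - 2*x*y + y^2}; counting standard monomials gives mu = 6. Corank 2; j^3 = (x - y)^3 is a perfect cube, so E-series; the 4-jet and mu = 6 give E_6.

Type E_{6}, Milnor number mu = 6.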